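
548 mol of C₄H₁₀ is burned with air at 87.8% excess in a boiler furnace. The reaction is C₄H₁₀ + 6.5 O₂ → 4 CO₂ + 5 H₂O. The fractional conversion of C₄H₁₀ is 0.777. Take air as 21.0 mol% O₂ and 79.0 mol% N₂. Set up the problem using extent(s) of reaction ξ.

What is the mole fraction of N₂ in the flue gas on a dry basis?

Stoichiometric O₂ = 6.5 × 548 = 3562 mol; O₂ fed = 3562 × 1.878 = 6689 mol.
N₂ fed = 6689 × 79/21 = 25170 mol.
Fuel reacted = 0.777 × 548 → ξ = 425.8 mol.
Outlet (n = n₀ + ν ξ):
  C₄H₁₀: 548 − 1(425.8) = 122.2
  O₂: 6689 − 6.5(425.8) = 3922
  N₂: 25170 (inert)
  CO₂: 0 + 4(425.8) = 1703
  H₂O: 0 + 5(425.8) = 2129
Dry total = 30910 mol; y_N₂ (dry) = 25170 / 30910 = 0.8141.

0.814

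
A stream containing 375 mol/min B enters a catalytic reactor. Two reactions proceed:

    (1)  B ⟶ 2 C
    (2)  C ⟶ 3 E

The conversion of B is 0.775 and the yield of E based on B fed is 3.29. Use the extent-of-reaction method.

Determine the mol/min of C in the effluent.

170 mol/min

Conversion of B: B consumed = 1ξ₁ = 0.775 × 375 → ξ₁ = 290.6 mol/min.
Yield of E: 3ξ₂ / 375 = 3.29 → ξ₂ = 411.2 mol/min.
Outlet amounts (n = n₀ + Σ ν·ξ):
  B: 375 − 1(290.6) = 84.38
  C: 0 + 2(290.6) − 1(411.2) = 170
  E: 0 + 3(411.2) = 1234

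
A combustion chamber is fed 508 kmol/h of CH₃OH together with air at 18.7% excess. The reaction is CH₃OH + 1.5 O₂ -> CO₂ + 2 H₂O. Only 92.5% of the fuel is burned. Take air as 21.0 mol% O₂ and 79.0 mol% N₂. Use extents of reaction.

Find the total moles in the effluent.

Stoichiometric O₂ = 1.5 × 508 = 762 kmol/h; O₂ fed = 762 × 1.187 = 904.5 kmol/h.
N₂ fed = 904.5 × 79/21 = 3403 kmol/h.
Fuel reacted = 0.925 × 508 → ξ = 469.9 kmol/h.
Outlet (n = n₀ + ν ξ):
  CH₃OH: 508 − 1(469.9) = 38.1
  O₂: 904.5 − 1.5(469.9) = 199.6
  N₂: 3403 (inert)
  CO₂: 0 + 1(469.9) = 469.9
  H₂O: 0 + 2(469.9) = 939.8
Total out = 38.1 + 199.6 + 3403 + 469.9 + 939.8 = 5050 kmol/h.

5050 kmol/h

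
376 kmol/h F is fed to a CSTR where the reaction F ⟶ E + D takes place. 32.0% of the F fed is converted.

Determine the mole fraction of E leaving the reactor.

F reacted = 0.32 × 376 = 120.3 kmol/h; ν_F = −1, so ξ = 120.3/1 = 120.3 kmol/h.
Outlet amounts (n = n₀ + ν ξ):
  F: 376 − 1(120.3) = 255.7
  E: 0 + 1(120.3) = 120.3
  D: 0 + 1(120.3) = 120.3
Total out = 496.3 kmol/h; y_E = 120.3 / 496.3 = 0.2424.

0.242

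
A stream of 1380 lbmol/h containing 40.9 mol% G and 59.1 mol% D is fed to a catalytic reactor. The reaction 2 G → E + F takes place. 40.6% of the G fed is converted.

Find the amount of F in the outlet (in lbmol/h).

G reacted = 0.406 × 564.4 = 229.2 lbmol/h; ν_G = −2, so ξ = 229.2/2 = 114.6 lbmol/h.
Outlet amounts (n = n₀ + ν ξ):
  G: 564.4 − 2(114.6) = 335.3
  E: 0 + 1(114.6) = 114.6
  F: 0 + 1(114.6) = 114.6
  D: 815.6 (inert)

115 lbmol/h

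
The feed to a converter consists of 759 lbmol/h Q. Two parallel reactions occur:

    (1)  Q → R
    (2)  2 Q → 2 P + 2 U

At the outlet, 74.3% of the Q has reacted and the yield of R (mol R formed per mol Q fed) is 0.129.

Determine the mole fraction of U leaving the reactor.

Yield of R: 1ξ₁ / 759 = 0.129 → ξ₁ = 97.91 lbmol/h.
Conversion of Q: 1ξ₁ + 2ξ₂ = 0.743 × 759 = 563.9 → ξ₂ = 233 lbmol/h.
Outlet amounts (n = n₀ + Σ ν·ξ):
  Q: 759 − 1(97.91) − 2(233) = 195.1
  R: 0 + 1(97.91) = 97.91
  P: 0 + 2(233) = 466
  U: 0 + 2(233) = 466
Total out = 1225 lbmol/h; y_U = 466 / 1225 = 0.3804.

0.38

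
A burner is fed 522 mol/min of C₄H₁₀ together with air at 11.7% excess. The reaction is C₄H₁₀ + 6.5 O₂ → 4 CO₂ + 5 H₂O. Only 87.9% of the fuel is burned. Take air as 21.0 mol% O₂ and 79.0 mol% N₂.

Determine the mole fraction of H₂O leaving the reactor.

0.119

Stoichiometric O₂ = 6.5 × 522 = 3393 mol/min; O₂ fed = 3393 × 1.117 = 3790 mol/min.
N₂ fed = 3790 × 79/21 = 14260 mol/min.
Fuel reacted = 0.879 × 522 → ξ = 458.8 mol/min.
Outlet (n = n₀ + ν ξ):
  C₄H₁₀: 522 − 1(458.8) = 63.16
  O₂: 3790 − 6.5(458.8) = 807.5
  N₂: 14260 (inert)
  CO₂: 0 + 4(458.8) = 1835
  H₂O: 0 + 5(458.8) = 2294
Total out = 19260 mol/min; y_H₂O = 2294 / 19260 = 0.1191.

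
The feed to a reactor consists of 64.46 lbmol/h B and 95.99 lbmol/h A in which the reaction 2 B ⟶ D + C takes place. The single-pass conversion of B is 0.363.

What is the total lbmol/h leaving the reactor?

160 lbmol/h

B reacted = 0.363 × 64.46 = 23.4 lbmol/h; ν_B = −2, so ξ = 23.4/2 = 11.7 lbmol/h.
Outlet amounts (n = n₀ + ν ξ):
  B: 64.46 − 2(11.7) = 41.06
  D: 0 + 1(11.7) = 11.7
  C: 0 + 1(11.7) = 11.7
  A: 95.99 (inert)
Total out = 41.06 + 11.7 + 11.7 + 95.99 = 160.4 lbmol/h.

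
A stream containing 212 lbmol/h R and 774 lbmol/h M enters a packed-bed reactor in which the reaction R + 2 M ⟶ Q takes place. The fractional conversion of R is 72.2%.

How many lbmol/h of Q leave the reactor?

153 lbmol/h

R reacted = 0.722 × 212 = 153.1 lbmol/h; ν_R = −1, so ξ = 153.1/1 = 153.1 lbmol/h.
Outlet amounts (n = n₀ + ν ξ):
  R: 212 − 1(153.1) = 58.94
  M: 774 − 2(153.1) = 467.9
  Q: 0 + 1(153.1) = 153.1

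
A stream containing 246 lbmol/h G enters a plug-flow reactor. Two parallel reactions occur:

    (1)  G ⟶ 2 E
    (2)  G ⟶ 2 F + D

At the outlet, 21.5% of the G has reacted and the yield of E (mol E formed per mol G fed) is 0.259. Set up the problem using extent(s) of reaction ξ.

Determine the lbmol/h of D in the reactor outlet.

Yield of E: 2ξ₁ / 246 = 0.259 → ξ₁ = 31.86 lbmol/h.
Conversion of G: 1ξ₁ + 1ξ₂ = 0.215 × 246 = 52.89 → ξ₂ = 21.03 lbmol/h.
Outlet amounts (n = n₀ + Σ ν·ξ):
  G: 246 − 1(31.86) − 1(21.03) = 193.1
  E: 0 + 2(31.86) = 63.71
  F: 0 + 2(21.03) = 42.07
  D: 0 + 1(21.03) = 21.03

21 lbmol/h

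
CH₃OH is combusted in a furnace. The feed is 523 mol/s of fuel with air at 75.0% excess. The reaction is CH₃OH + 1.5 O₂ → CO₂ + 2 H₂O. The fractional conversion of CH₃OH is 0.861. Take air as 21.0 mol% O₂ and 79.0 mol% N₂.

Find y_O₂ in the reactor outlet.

0.0957

Stoichiometric O₂ = 1.5 × 523 = 784.5 mol/s; O₂ fed = 784.5 × 1.750 = 1373 mol/s.
N₂ fed = 1373 × 79/21 = 5165 mol/s.
Fuel reacted = 0.861 × 523 → ξ = 450.3 mol/s.
Outlet (n = n₀ + ν ξ):
  CH₃OH: 523 − 1(450.3) = 72.7
  O₂: 1373 − 1.5(450.3) = 697.4
  N₂: 5165 (inert)
  CO₂: 0 + 1(450.3) = 450.3
  H₂O: 0 + 2(450.3) = 900.6
Total out = 7286 mol/s; y_O₂ = 697.4 / 7286 = 0.09573.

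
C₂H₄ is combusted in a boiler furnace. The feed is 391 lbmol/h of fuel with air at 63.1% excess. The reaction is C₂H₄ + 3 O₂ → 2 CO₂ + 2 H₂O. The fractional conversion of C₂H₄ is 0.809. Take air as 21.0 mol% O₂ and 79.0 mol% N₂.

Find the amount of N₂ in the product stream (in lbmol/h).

Stoichiometric O₂ = 3 × 391 = 1173 lbmol/h; O₂ fed = 1173 × 1.631 = 1913 lbmol/h.
N₂ fed = 1913 × 79/21 = 7197 lbmol/h.
Fuel reacted = 0.809 × 391 → ξ = 316.3 lbmol/h.
Outlet (n = n₀ + ν ξ):
  C₂H₄: 391 − 1(316.3) = 74.68
  O₂: 1913 − 3(316.3) = 964.2
  N₂: 7197 (inert)
  CO₂: 0 + 2(316.3) = 632.6
  H₂O: 0 + 2(316.3) = 632.6

7200 lbmol/h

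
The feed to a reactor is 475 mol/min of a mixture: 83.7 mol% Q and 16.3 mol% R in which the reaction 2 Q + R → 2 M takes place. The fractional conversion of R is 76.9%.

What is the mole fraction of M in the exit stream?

0.287

R reacted = 0.769 × 77.42 = 59.54 mol/min; ν_R = −1, so ξ = 59.54/1 = 59.54 mol/min.
Outlet amounts (n = n₀ + ν ξ):
  Q: 397.6 − 2(59.54) = 278.5
  R: 77.42 − 1(59.54) = 17.89
  M: 0 + 2(59.54) = 119.1
Total out = 415.5 mol/min; y_M = 119.1 / 415.5 = 0.2866.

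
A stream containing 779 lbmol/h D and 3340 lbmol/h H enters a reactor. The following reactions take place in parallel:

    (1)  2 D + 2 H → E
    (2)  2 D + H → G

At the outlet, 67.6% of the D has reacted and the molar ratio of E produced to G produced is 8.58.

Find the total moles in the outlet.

3360 lbmol/h

Conversion of D: D consumed = 0.676 × 779 = 526.6 lbmol/h = 2ξ₁ + 2ξ₂.
Selectivity: 1ξ₁ / (1ξ₂) = 8.58 → ξ₁ = 8.58 ξ₂.
Substitute: (2·8.58 + 2) ξ₂ = 526.6 → ξ₂ = 27.48 lbmol/h, ξ₁ = 235.8 lbmol/h.
Outlet amounts (n = n₀ + Σ ν·ξ):
  D: 779 − 2(235.8) − 2(27.48) = 252.4
  H: 3340 − 2(235.8) − 1(27.48) = 2841
  E: 0 + 1(235.8) = 235.8
  G: 0 + 1(27.48) = 27.48
Total out = 252.4 + 2841 + 235.8 + 27.48 = 3357 lbmol/h.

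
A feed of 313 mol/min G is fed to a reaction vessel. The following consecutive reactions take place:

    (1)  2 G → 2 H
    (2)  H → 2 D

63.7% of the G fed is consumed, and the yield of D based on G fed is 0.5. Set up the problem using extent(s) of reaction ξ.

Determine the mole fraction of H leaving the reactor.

Conversion of G: G consumed = 2ξ₁ = 0.637 × 313 → ξ₁ = 99.69 mol/min.
Yield of D: 2ξ₂ / 313 = 0.5 → ξ₂ = 78.25 mol/min.
Outlet amounts (n = n₀ + Σ ν·ξ):
  G: 313 − 2(99.69) = 113.6
  H: 0 + 2(99.69) − 1(78.25) = 121.1
  D: 0 + 2(78.25) = 156.5
Total out = 391.2 mol/min; y_H = 121.1 / 391.2 = 0.3096.

0.31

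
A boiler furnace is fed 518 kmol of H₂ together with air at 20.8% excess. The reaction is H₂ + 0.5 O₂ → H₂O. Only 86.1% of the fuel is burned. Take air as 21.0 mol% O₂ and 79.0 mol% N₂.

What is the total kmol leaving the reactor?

Stoichiometric O₂ = 0.5 × 518 = 259 kmol; O₂ fed = 259 × 1.208 = 312.9 kmol.
N₂ fed = 312.9 × 79/21 = 1177 kmol.
Fuel reacted = 0.861 × 518 → ξ = 446 kmol.
Outlet (n = n₀ + ν ξ):
  H₂: 518 − 1(446) = 72
  O₂: 312.9 − 0.5(446) = 89.87
  N₂: 1177 (inert)
  H₂O: 0 + 1(446) = 446
Total out = 72 + 89.87 + 1177 + 446 = 1785 kmol.

1780 kmol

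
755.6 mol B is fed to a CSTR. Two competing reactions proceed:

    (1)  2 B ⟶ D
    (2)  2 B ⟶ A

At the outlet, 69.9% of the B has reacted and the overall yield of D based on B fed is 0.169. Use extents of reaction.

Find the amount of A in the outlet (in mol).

Yield of D: 1ξ₁ / 755.6 = 0.169 → ξ₁ = 127.7 mol.
Conversion of B: 2ξ₁ + 2ξ₂ = 0.699 × 755.6 = 528.2 → ξ₂ = 136.4 mol.
Outlet amounts (n = n₀ + Σ ν·ξ):
  B: 755.6 − 2(127.7) − 2(136.4) = 227.4
  D: 0 + 1(127.7) = 127.7
  A: 0 + 1(136.4) = 136.4

136 mol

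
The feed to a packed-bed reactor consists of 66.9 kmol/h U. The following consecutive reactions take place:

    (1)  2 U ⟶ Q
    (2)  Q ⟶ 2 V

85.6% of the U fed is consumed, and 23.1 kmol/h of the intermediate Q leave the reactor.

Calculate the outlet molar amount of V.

11.1 kmol/h

Conversion of U: U consumed = 2ξ₁ = 0.856 × 66.9 → ξ₁ = 28.63 kmol/h.
Q balance: n_Q = 0 + 1ξ₁ − 1ξ₂ = 23.1 → ξ₂ = (1·28.63 − 23.1)/1 = 5.533 kmol/h.
Outlet amounts (n = n₀ + Σ ν·ξ):
  U: 66.9 − 2(28.63) = 9.634
  Q: 0 + 1(28.63) − 1(5.533) = 23.1
  V: 0 + 2(5.533) = 11.07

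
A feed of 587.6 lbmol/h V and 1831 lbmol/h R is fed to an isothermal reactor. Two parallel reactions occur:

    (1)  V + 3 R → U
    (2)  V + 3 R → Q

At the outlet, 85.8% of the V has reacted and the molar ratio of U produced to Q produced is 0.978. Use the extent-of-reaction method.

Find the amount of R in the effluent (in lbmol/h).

319 lbmol/h

Conversion of V: V consumed = 0.858 × 587.6 = 504.2 lbmol/h = 1ξ₁ + 1ξ₂.
Selectivity: 1ξ₁ / (1ξ₂) = 0.978 → ξ₁ = 0.978 ξ₂.
Substitute: (1·0.978 + 1) ξ₂ = 504.2 → ξ₂ = 254.9 lbmol/h, ξ₁ = 249.3 lbmol/h.
Outlet amounts (n = n₀ + Σ ν·ξ):
  V: 587.6 − 1(249.3) − 1(254.9) = 83.44
  R: 1831 − 3(249.3) − 3(254.9) = 318.5
  U: 0 + 1(249.3) = 249.3
  Q: 0 + 1(254.9) = 254.9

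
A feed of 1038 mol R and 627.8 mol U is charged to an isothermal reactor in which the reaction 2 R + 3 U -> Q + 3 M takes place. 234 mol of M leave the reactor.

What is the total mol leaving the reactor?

For M: n = n₀ + 3ξ → 234 = 0 + 3ξ, giving ξ = 78 mol.
Outlet amounts (n = n₀ + ν ξ):
  R: 1038 − 2(78) = 882
  U: 627.8 − 3(78) = 393.8
  Q: 0 + 1(78) = 78
  M: 0 + 3(78) = 234
Total out = 882 + 393.8 + 78 + 234 = 1588 mol.

1590 mol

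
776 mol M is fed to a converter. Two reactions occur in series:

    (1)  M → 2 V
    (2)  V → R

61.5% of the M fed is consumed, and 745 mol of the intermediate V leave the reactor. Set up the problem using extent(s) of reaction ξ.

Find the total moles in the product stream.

1250 mol

Conversion of M: M consumed = 1ξ₁ = 0.615 × 776 → ξ₁ = 477.2 mol.
V balance: n_V = 0 + 2ξ₁ − 1ξ₂ = 745 → ξ₂ = (2·477.2 − 745)/1 = 209.5 mol.
Outlet amounts (n = n₀ + Σ ν·ξ):
  M: 776 − 1(477.2) = 298.8
  V: 0 + 2(477.2) − 1(209.5) = 745
  R: 0 + 1(209.5) = 209.5
Total out = 298.8 + 745 + 209.5 = 1253 mol.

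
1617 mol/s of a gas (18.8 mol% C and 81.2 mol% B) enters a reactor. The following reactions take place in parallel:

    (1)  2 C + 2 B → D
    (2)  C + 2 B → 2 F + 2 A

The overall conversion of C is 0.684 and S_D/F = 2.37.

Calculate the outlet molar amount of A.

39.7 mol/s

Conversion of C: C consumed = 0.684 × 304 = 207.9 mol/s = 2ξ₁ + 1ξ₂.
Selectivity: 1ξ₁ / (2ξ₂) = 2.37 → ξ₁ = 4.74 ξ₂.
Substitute: (2·4.74 + 1) ξ₂ = 207.9 → ξ₂ = 19.84 mol/s, ξ₁ = 94.05 mol/s.
Outlet amounts (n = n₀ + Σ ν·ξ):
  C: 304 − 2(94.05) − 1(19.84) = 96.06
  B: 1313 − 2(94.05) − 2(19.84) = 1085
  D: 0 + 1(94.05) = 94.05
  F: 0 + 2(19.84) = 39.68
  A: 0 + 2(19.84) = 39.68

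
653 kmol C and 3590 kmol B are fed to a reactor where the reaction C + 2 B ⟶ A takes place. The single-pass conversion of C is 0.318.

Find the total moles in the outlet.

C reacted = 0.318 × 653 = 207.7 kmol; ν_C = −1, so ξ = 207.7/1 = 207.7 kmol.
Outlet amounts (n = n₀ + ν ξ):
  C: 653 − 1(207.7) = 445.3
  B: 3590 − 2(207.7) = 3175
  A: 0 + 1(207.7) = 207.7
Total out = 445.3 + 3175 + 207.7 = 3828 kmol.

3830 kmol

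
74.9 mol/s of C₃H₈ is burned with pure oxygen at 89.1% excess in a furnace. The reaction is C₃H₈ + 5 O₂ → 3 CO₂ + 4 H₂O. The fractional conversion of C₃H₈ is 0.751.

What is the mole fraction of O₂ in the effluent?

0.509

Stoichiometric O₂ = 5 × 74.9 = 374.5 mol/s; O₂ fed = 374.5 × 1.891 = 708.2 mol/s.
Fuel reacted = 0.751 × 74.9 → ξ = 56.25 mol/s.
Outlet (n = n₀ + ν ξ):
  C₃H₈: 74.9 − 1(56.25) = 18.65
  O₂: 708.2 − 5(56.25) = 426.9
  CO₂: 0 + 3(56.25) = 168.7
  H₂O: 0 + 4(56.25) = 225
Total out = 839.3 mol/s; y_O₂ = 426.9 / 839.3 = 0.5087.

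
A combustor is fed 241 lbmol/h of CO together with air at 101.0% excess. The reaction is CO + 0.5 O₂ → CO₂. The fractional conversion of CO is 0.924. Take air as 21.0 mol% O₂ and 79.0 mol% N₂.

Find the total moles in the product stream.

Stoichiometric O₂ = 0.5 × 241 = 120.5 lbmol/h; O₂ fed = 120.5 × 2.010 = 242.2 lbmol/h.
N₂ fed = 242.2 × 79/21 = 911.2 lbmol/h.
Fuel reacted = 0.924 × 241 → ξ = 222.7 lbmol/h.
Outlet (n = n₀ + ν ξ):
  CO: 241 − 1(222.7) = 18.32
  O₂: 242.2 − 0.5(222.7) = 130.9
  N₂: 911.2 (inert)
  CO₂: 0 + 1(222.7) = 222.7
Total out = 18.32 + 130.9 + 911.2 + 222.7 = 1283 lbmol/h.

1280 lbmol/h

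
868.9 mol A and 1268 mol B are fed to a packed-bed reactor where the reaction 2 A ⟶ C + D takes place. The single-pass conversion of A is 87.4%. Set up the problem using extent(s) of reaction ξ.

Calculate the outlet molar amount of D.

380 mol

A reacted = 0.874 × 868.9 = 759.4 mol; ν_A = −2, so ξ = 759.4/2 = 379.7 mol.
Outlet amounts (n = n₀ + ν ξ):
  A: 868.9 − 2(379.7) = 109.5
  C: 0 + 1(379.7) = 379.7
  D: 0 + 1(379.7) = 379.7
  B: 1268 (inert)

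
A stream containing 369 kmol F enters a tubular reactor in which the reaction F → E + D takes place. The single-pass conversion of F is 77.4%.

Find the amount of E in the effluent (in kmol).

F reacted = 0.774 × 369 = 285.6 kmol; ν_F = −1, so ξ = 285.6/1 = 285.6 kmol.
Outlet amounts (n = n₀ + ν ξ):
  F: 369 − 1(285.6) = 83.39
  E: 0 + 1(285.6) = 285.6
  D: 0 + 1(285.6) = 285.6

286 kmol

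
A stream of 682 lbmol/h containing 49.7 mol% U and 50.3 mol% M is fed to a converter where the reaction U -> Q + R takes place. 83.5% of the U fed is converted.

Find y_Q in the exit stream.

0.293

U reacted = 0.835 × 339 = 283 lbmol/h; ν_U = −1, so ξ = 283/1 = 283 lbmol/h.
Outlet amounts (n = n₀ + ν ξ):
  U: 339 − 1(283) = 55.93
  Q: 0 + 1(283) = 283
  R: 0 + 1(283) = 283
  M: 343 (inert)
Total out = 965 lbmol/h; y_Q = 283 / 965 = 0.2933.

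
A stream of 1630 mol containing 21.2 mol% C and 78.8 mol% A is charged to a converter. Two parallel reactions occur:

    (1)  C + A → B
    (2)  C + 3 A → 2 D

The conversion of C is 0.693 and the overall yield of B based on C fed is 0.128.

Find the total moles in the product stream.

Yield of B: 1ξ₁ / 345.6 = 0.128 → ξ₁ = 44.23 mol.
Conversion of C: 1ξ₁ + 1ξ₂ = 0.693 × 345.6 = 239.5 → ξ₂ = 195.2 mol.
Outlet amounts (n = n₀ + Σ ν·ξ):
  C: 345.6 − 1(44.23) − 1(195.2) = 106.1
  A: 1284 − 1(44.23) − 3(195.2) = 654.5
  B: 0 + 1(44.23) = 44.23
  D: 0 + 2(195.2) = 390.5
Total out = 106.1 + 654.5 + 44.23 + 390.5 = 1195 mol.

1200 mol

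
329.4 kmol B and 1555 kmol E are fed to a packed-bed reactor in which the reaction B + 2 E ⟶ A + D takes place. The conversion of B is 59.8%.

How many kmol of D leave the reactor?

B reacted = 0.598 × 329.4 = 197 kmol; ν_B = −1, so ξ = 197/1 = 197 kmol.
Outlet amounts (n = n₀ + ν ξ):
  B: 329.4 − 1(197) = 132.4
  E: 1555 − 2(197) = 1161
  A: 0 + 1(197) = 197
  D: 0 + 1(197) = 197

197 kmol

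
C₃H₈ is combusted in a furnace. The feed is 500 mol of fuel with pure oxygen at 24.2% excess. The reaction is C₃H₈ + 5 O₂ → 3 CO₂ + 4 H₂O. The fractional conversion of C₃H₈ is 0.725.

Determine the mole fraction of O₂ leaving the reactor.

0.326

Stoichiometric O₂ = 5 × 500 = 2500 mol; O₂ fed = 2500 × 1.242 = 3105 mol.
Fuel reacted = 0.725 × 500 → ξ = 362.5 mol.
Outlet (n = n₀ + ν ξ):
  C₃H₈: 500 − 1(362.5) = 137.5
  O₂: 3105 − 5(362.5) = 1292
  CO₂: 0 + 3(362.5) = 1088
  H₂O: 0 + 4(362.5) = 1450
Total out = 3968 mol; y_O₂ = 1292 / 3968 = 0.3258.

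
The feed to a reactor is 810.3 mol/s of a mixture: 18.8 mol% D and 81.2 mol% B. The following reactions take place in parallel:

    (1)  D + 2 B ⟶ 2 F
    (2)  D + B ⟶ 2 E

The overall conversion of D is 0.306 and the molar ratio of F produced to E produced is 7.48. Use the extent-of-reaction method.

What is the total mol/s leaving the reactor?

Conversion of D: D consumed = 0.306 × 152.3 = 46.61 mol/s = 1ξ₁ + 1ξ₂.
Selectivity: 2ξ₁ / (2ξ₂) = 7.48 → ξ₁ = 7.48 ξ₂.
Substitute: (1·7.48 + 1) ξ₂ = 46.61 → ξ₂ = 5.497 mol/s, ξ₁ = 41.12 mol/s.
Outlet amounts (n = n₀ + Σ ν·ξ):
  D: 152.3 − 1(41.12) − 1(5.497) = 105.7
  B: 658 − 2(41.12) − 1(5.497) = 570.2
  F: 0 + 2(41.12) = 82.24
  E: 0 + 2(5.497) = 10.99
Total out = 105.7 + 570.2 + 82.24 + 10.99 = 769.2 mol/s.

769 mol/s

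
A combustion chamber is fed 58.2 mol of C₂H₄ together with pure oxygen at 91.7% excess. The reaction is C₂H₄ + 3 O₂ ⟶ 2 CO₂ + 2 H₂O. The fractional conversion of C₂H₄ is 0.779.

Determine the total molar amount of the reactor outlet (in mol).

393 mol

Stoichiometric O₂ = 3 × 58.2 = 174.6 mol; O₂ fed = 174.6 × 1.917 = 334.7 mol.
Fuel reacted = 0.779 × 58.2 → ξ = 45.34 mol.
Outlet (n = n₀ + ν ξ):
  C₂H₄: 58.2 − 1(45.34) = 12.86
  O₂: 334.7 − 3(45.34) = 198.7
  CO₂: 0 + 2(45.34) = 90.68
  H₂O: 0 + 2(45.34) = 90.68
Total out = 12.86 + 198.7 + 90.68 + 90.68 = 392.9 mol.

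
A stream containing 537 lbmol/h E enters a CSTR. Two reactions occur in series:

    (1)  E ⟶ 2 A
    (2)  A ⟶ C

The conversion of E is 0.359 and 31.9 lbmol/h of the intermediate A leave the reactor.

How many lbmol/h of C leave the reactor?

Conversion of E: E consumed = 1ξ₁ = 0.359 × 537 → ξ₁ = 192.8 lbmol/h.
A balance: n_A = 0 + 2ξ₁ − 1ξ₂ = 31.9 → ξ₂ = (2·192.8 − 31.9)/1 = 353.7 lbmol/h.
Outlet amounts (n = n₀ + Σ ν·ξ):
  E: 537 − 1(192.8) = 344.2
  A: 0 + 2(192.8) − 1(353.7) = 31.9
  C: 0 + 1(353.7) = 353.7

354 lbmol/h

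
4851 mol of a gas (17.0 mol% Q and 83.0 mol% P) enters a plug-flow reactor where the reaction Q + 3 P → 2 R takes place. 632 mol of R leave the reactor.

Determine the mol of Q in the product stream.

For R: n = n₀ + 2ξ → 632 = 0 + 2ξ, giving ξ = 316 mol.
Outlet amounts (n = n₀ + ν ξ):
  Q: 824.7 − 1(316) = 508.7
  P: 4026 − 3(316) = 3078
  R: 0 + 2(316) = 632

509 mol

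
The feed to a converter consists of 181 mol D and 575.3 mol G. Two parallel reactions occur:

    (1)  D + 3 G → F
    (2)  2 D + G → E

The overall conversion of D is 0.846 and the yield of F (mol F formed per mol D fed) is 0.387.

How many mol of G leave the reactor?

324 mol

Yield of F: 1ξ₁ / 181 = 0.387 → ξ₁ = 70.05 mol.
Conversion of D: 1ξ₁ + 2ξ₂ = 0.846 × 181 = 153.1 → ξ₂ = 41.54 mol.
Outlet amounts (n = n₀ + Σ ν·ξ):
  D: 181 − 1(70.05) − 2(41.54) = 27.87
  G: 575.3 − 3(70.05) − 1(41.54) = 323.6
  F: 0 + 1(70.05) = 70.05
  E: 0 + 1(41.54) = 41.54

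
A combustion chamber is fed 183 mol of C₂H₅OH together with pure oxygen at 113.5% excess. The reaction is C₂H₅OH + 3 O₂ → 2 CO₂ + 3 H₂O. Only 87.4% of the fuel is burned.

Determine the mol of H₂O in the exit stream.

480 mol

Stoichiometric O₂ = 3 × 183 = 549 mol; O₂ fed = 549 × 2.135 = 1172 mol.
Fuel reacted = 0.874 × 183 → ξ = 159.9 mol.
Outlet (n = n₀ + ν ξ):
  C₂H₅OH: 183 − 1(159.9) = 23.06
  O₂: 1172 − 3(159.9) = 692.3
  CO₂: 0 + 2(159.9) = 319.9
  H₂O: 0 + 3(159.9) = 479.8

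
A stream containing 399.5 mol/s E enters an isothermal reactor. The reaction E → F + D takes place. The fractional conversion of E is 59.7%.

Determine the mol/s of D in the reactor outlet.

E reacted = 0.597 × 399.5 = 238.5 mol/s; ν_E = −1, so ξ = 238.5/1 = 238.5 mol/s.
Outlet amounts (n = n₀ + ν ξ):
  E: 399.5 − 1(238.5) = 161
  F: 0 + 1(238.5) = 238.5
  D: 0 + 1(238.5) = 238.5

239 mol/s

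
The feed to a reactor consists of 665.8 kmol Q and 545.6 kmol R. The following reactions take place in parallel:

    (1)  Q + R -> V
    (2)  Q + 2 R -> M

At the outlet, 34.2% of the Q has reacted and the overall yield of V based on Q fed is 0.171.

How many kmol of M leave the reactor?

Yield of V: 1ξ₁ / 665.8 = 0.171 → ξ₁ = 113.9 kmol.
Conversion of Q: 1ξ₁ + 1ξ₂ = 0.342 × 665.8 = 227.7 → ξ₂ = 113.9 kmol.
Outlet amounts (n = n₀ + Σ ν·ξ):
  Q: 665.8 − 1(113.9) − 1(113.9) = 438.1
  R: 545.6 − 1(113.9) − 2(113.9) = 204
  V: 0 + 1(113.9) = 113.9
  M: 0 + 1(113.9) = 113.9

114 kmol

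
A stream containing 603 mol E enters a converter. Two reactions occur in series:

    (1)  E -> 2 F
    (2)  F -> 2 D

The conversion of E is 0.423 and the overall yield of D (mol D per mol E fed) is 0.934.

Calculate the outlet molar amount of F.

Conversion of E: E consumed = 1ξ₁ = 0.423 × 603 → ξ₁ = 255.1 mol.
Yield of D: 2ξ₂ / 603 = 0.934 → ξ₂ = 281.6 mol.
Outlet amounts (n = n₀ + Σ ν·ξ):
  E: 603 − 1(255.1) = 347.9
  F: 0 + 2(255.1) − 1(281.6) = 228.5
  D: 0 + 2(281.6) = 563.2

229 mol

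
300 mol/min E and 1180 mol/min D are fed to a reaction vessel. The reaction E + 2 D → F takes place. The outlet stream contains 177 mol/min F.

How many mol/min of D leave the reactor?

826 mol/min

For F: n = n₀ + 1ξ → 177 = 0 + 1ξ, giving ξ = 177 mol/min.
Outlet amounts (n = n₀ + ν ξ):
  E: 300 − 1(177) = 123
  D: 1180 − 2(177) = 826
  F: 0 + 1(177) = 177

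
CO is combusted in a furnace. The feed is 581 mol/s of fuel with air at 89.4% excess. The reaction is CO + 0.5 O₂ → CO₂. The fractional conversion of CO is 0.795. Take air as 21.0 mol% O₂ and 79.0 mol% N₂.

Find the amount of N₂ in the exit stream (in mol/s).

2070 mol/s

Stoichiometric O₂ = 0.5 × 581 = 290.5 mol/s; O₂ fed = 290.5 × 1.894 = 550.2 mol/s.
N₂ fed = 550.2 × 79/21 = 2070 mol/s.
Fuel reacted = 0.795 × 581 → ξ = 461.9 mol/s.
Outlet (n = n₀ + ν ξ):
  CO: 581 − 1(461.9) = 119.1
  O₂: 550.2 − 0.5(461.9) = 319.3
  N₂: 2070 (inert)
  CO₂: 0 + 1(461.9) = 461.9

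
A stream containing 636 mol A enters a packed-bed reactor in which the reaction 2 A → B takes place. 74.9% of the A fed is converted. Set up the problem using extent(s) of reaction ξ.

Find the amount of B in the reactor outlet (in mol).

A reacted = 0.749 × 636 = 476.4 mol; ν_A = −2, so ξ = 476.4/2 = 238.2 mol.
Outlet amounts (n = n₀ + ν ξ):
  A: 636 − 2(238.2) = 159.6
  B: 0 + 1(238.2) = 238.2

238 mol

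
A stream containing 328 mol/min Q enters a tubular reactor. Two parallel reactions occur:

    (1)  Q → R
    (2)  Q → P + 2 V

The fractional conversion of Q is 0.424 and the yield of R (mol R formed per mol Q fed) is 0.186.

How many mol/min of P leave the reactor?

Yield of R: 1ξ₁ / 328 = 0.186 → ξ₁ = 61.01 mol/min.
Conversion of Q: 1ξ₁ + 1ξ₂ = 0.424 × 328 = 139.1 → ξ₂ = 78.06 mol/min.
Outlet amounts (n = n₀ + Σ ν·ξ):
  Q: 328 − 1(61.01) − 1(78.06) = 188.9
  R: 0 + 1(61.01) = 61.01
  P: 0 + 1(78.06) = 78.06
  V: 0 + 2(78.06) = 156.1

78.1 mol/min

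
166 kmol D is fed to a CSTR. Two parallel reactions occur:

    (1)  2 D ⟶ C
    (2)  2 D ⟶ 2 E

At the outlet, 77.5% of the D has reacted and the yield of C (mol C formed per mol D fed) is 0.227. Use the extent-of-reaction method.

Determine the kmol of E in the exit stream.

53.3 kmol

Yield of C: 1ξ₁ / 166 = 0.227 → ξ₁ = 37.68 kmol.
Conversion of D: 2ξ₁ + 2ξ₂ = 0.775 × 166 = 128.7 → ξ₂ = 26.64 kmol.
Outlet amounts (n = n₀ + Σ ν·ξ):
  D: 166 − 2(37.68) − 2(26.64) = 37.35
  C: 0 + 1(37.68) = 37.68
  E: 0 + 2(26.64) = 53.29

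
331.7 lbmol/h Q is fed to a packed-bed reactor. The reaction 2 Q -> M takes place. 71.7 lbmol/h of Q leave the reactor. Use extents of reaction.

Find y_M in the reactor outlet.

For Q: n = n₀ − 2ξ → 71.7 = 331.7 − 2ξ, giving ξ = 130 lbmol/h.
Outlet amounts (n = n₀ + ν ξ):
  Q: 331.7 − 2(130) = 71.7
  M: 0 + 1(130) = 130
Total out = 201.7 lbmol/h; y_M = 130 / 201.7 = 0.6445.

0.645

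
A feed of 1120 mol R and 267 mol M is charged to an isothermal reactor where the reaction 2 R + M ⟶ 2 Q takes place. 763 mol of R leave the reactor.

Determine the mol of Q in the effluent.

357 mol

For R: n = n₀ − 2ξ → 763 = 1120 − 2ξ, giving ξ = 178.5 mol.
Outlet amounts (n = n₀ + ν ξ):
  R: 1120 − 2(178.5) = 763
  M: 267 − 1(178.5) = 88.5
  Q: 0 + 2(178.5) = 357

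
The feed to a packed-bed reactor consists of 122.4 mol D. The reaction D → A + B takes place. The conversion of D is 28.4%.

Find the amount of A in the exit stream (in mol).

D reacted = 0.284 × 122.4 = 34.76 mol; ν_D = −1, so ξ = 34.76/1 = 34.76 mol.
Outlet amounts (n = n₀ + ν ξ):
  D: 122.4 − 1(34.76) = 87.64
  A: 0 + 1(34.76) = 34.76
  B: 0 + 1(34.76) = 34.76

34.8 mol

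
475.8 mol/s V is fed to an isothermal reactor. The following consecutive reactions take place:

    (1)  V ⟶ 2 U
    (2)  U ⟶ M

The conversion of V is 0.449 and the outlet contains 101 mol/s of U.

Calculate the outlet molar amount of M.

326 mol/s

Conversion of V: V consumed = 1ξ₁ = 0.449 × 475.8 → ξ₁ = 213.6 mol/s.
U balance: n_U = 0 + 2ξ₁ − 1ξ₂ = 101 → ξ₂ = (2·213.6 − 101)/1 = 326.3 mol/s.
Outlet amounts (n = n₀ + Σ ν·ξ):
  V: 475.8 − 1(213.6) = 262.2
  U: 0 + 2(213.6) − 1(326.3) = 101
  M: 0 + 1(326.3) = 326.3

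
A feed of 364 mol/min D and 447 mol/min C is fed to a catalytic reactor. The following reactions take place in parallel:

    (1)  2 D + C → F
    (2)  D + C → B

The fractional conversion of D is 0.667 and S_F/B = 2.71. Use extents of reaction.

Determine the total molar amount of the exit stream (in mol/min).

Conversion of D: D consumed = 0.667 × 364 = 242.8 mol/min = 2ξ₁ + 1ξ₂.
Selectivity: 1ξ₁ / (1ξ₂) = 2.71 → ξ₁ = 2.71 ξ₂.
Substitute: (2·2.71 + 1) ξ₂ = 242.8 → ξ₂ = 37.82 mol/min, ξ₁ = 102.5 mol/min.
Outlet amounts (n = n₀ + Σ ν·ξ):
  D: 364 − 2(102.5) − 1(37.82) = 121.2
  C: 447 − 1(102.5) − 1(37.82) = 306.7
  F: 0 + 1(102.5) = 102.5
  B: 0 + 1(37.82) = 37.82
Total out = 121.2 + 306.7 + 102.5 + 37.82 = 568.2 mol/min.

568 mol/min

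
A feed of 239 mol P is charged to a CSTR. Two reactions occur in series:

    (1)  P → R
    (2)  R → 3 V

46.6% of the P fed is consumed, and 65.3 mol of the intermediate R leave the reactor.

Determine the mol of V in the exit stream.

138 mol

Conversion of P: P consumed = 1ξ₁ = 0.466 × 239 → ξ₁ = 111.4 mol.
R balance: n_R = 0 + 1ξ₁ − 1ξ₂ = 65.3 → ξ₂ = (1·111.4 − 65.3)/1 = 46.07 mol.
Outlet amounts (n = n₀ + Σ ν·ξ):
  P: 239 − 1(111.4) = 127.6
  R: 0 + 1(111.4) − 1(46.07) = 65.3
  V: 0 + 3(46.07) = 138.2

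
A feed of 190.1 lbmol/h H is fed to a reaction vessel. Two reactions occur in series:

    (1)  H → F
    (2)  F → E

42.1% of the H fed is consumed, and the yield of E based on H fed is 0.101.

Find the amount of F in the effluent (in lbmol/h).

Conversion of H: H consumed = 1ξ₁ = 0.421 × 190.1 → ξ₁ = 80.03 lbmol/h.
Yield of E: 1ξ₂ / 190.1 = 0.101 → ξ₂ = 19.2 lbmol/h.
Outlet amounts (n = n₀ + Σ ν·ξ):
  H: 190.1 − 1(80.03) = 110.1
  F: 0 + 1(80.03) − 1(19.2) = 60.83
  E: 0 + 1(19.2) = 19.2

60.8 lbmol/h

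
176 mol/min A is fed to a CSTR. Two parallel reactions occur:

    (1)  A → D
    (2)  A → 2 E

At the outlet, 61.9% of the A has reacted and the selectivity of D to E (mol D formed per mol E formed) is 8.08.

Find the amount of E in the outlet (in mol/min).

Conversion of A: A consumed = 0.619 × 176 = 108.9 mol/min = 1ξ₁ + 1ξ₂.
Selectivity: 1ξ₁ / (2ξ₂) = 8.08 → ξ₁ = 16.16 ξ₂.
Substitute: (1·16.16 + 1) ξ₂ = 108.9 → ξ₂ = 6.349 mol/min, ξ₁ = 102.6 mol/min.
Outlet amounts (n = n₀ + Σ ν·ξ):
  A: 176 − 1(102.6) − 1(6.349) = 67.06
  D: 0 + 1(102.6) = 102.6
  E: 0 + 2(6.349) = 12.7

12.7 mol/min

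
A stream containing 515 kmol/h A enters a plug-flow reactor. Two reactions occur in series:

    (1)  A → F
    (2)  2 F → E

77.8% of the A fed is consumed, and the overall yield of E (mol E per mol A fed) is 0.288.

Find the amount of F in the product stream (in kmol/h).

104 kmol/h

Conversion of A: A consumed = 1ξ₁ = 0.778 × 515 → ξ₁ = 400.7 kmol/h.
Yield of E: 1ξ₂ / 515 = 0.288 → ξ₂ = 148.3 kmol/h.
Outlet amounts (n = n₀ + Σ ν·ξ):
  A: 515 − 1(400.7) = 114.3
  F: 0 + 1(400.7) − 2(148.3) = 104
  E: 0 + 1(148.3) = 148.3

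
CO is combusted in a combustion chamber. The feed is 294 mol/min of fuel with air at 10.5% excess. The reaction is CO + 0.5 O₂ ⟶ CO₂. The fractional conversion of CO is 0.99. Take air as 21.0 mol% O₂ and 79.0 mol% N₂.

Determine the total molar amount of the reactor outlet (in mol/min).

922 mol/min

Stoichiometric O₂ = 0.5 × 294 = 147 mol/min; O₂ fed = 147 × 1.105 = 162.4 mol/min.
N₂ fed = 162.4 × 79/21 = 611.1 mol/min.
Fuel reacted = 0.99 × 294 → ξ = 291.1 mol/min.
Outlet (n = n₀ + ν ξ):
  CO: 294 − 1(291.1) = 2.94
  O₂: 162.4 − 0.5(291.1) = 16.91
  N₂: 611.1 (inert)
  CO₂: 0 + 1(291.1) = 291.1
Total out = 2.94 + 16.91 + 611.1 + 291.1 = 922 mol/min.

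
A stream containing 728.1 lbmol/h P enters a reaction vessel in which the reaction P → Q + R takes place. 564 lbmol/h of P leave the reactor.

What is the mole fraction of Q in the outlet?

0.184

For P: n = n₀ − 1ξ → 564 = 728.1 − 1ξ, giving ξ = 164.1 lbmol/h.
Outlet amounts (n = n₀ + ν ξ):
  P: 728.1 − 1(164.1) = 564
  Q: 0 + 1(164.1) = 164.1
  R: 0 + 1(164.1) = 164.1
Total out = 892.2 lbmol/h; y_Q = 164.1 / 892.2 = 0.1839.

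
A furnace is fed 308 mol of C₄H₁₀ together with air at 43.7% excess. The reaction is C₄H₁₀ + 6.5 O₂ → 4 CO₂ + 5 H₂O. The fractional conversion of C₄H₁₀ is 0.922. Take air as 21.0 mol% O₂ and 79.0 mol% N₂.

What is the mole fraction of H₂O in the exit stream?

0.0984

Stoichiometric O₂ = 6.5 × 308 = 2002 mol; O₂ fed = 2002 × 1.437 = 2877 mol.
N₂ fed = 2877 × 79/21 = 10820 mol.
Fuel reacted = 0.922 × 308 → ξ = 284 mol.
Outlet (n = n₀ + ν ξ):
  C₄H₁₀: 308 − 1(284) = 24.02
  O₂: 2877 − 6.5(284) = 1031
  N₂: 10820 (inert)
  CO₂: 0 + 4(284) = 1136
  H₂O: 0 + 5(284) = 1420
Total out = 14430 mol; y_H₂O = 1420 / 14430 = 0.09837.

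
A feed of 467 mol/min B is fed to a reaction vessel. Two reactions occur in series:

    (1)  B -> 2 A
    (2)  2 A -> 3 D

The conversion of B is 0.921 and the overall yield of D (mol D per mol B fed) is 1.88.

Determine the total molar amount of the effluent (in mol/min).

1190 mol/min

Conversion of B: B consumed = 1ξ₁ = 0.921 × 467 → ξ₁ = 430.1 mol/min.
Yield of D: 3ξ₂ / 467 = 1.88 → ξ₂ = 292.7 mol/min.
Outlet amounts (n = n₀ + Σ ν·ξ):
  B: 467 − 1(430.1) = 36.89
  A: 0 + 2(430.1) − 2(292.7) = 274.9
  D: 0 + 3(292.7) = 878
Total out = 36.89 + 274.9 + 878 = 1190 mol/min.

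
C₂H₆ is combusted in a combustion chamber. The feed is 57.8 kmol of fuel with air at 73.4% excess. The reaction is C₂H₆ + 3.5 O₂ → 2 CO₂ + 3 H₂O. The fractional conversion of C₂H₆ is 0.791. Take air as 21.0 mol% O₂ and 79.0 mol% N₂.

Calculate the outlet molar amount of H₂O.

137 kmol

Stoichiometric O₂ = 3.5 × 57.8 = 202.3 kmol; O₂ fed = 202.3 × 1.734 = 350.8 kmol.
N₂ fed = 350.8 × 79/21 = 1320 kmol.
Fuel reacted = 0.791 × 57.8 → ξ = 45.72 kmol.
Outlet (n = n₀ + ν ξ):
  C₂H₆: 57.8 − 1(45.72) = 12.08
  O₂: 350.8 − 3.5(45.72) = 190.8
  N₂: 1320 (inert)
  CO₂: 0 + 2(45.72) = 91.44
  H₂O: 0 + 3(45.72) = 137.2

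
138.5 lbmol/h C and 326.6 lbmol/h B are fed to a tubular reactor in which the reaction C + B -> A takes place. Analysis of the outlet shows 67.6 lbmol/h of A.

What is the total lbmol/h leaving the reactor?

398 lbmol/h

For A: n = n₀ + 1ξ → 67.6 = 0 + 1ξ, giving ξ = 67.6 lbmol/h.
Outlet amounts (n = n₀ + ν ξ):
  C: 138.5 − 1(67.6) = 70.9
  B: 326.6 − 1(67.6) = 259
  A: 0 + 1(67.6) = 67.6
Total out = 70.9 + 259 + 67.6 = 397.5 lbmol/h.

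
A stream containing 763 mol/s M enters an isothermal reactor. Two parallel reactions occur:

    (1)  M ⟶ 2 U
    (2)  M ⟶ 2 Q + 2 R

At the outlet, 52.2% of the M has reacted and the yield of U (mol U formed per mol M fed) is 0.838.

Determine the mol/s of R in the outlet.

157 mol/s

Yield of U: 2ξ₁ / 763 = 0.838 → ξ₁ = 319.7 mol/s.
Conversion of M: 1ξ₁ + 1ξ₂ = 0.522 × 763 = 398.3 → ξ₂ = 78.59 mol/s.
Outlet amounts (n = n₀ + Σ ν·ξ):
  M: 763 − 1(319.7) − 1(78.59) = 364.7
  U: 0 + 2(319.7) = 639.4
  Q: 0 + 2(78.59) = 157.2
  R: 0 + 2(78.59) = 157.2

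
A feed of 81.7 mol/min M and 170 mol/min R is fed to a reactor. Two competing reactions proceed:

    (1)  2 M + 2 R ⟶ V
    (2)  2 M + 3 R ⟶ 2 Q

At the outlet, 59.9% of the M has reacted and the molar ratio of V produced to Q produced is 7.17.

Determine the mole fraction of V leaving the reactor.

0.128

Conversion of M: M consumed = 0.599 × 81.7 = 48.94 mol/min = 2ξ₁ + 2ξ₂.
Selectivity: 1ξ₁ / (2ξ₂) = 7.17 → ξ₁ = 14.34 ξ₂.
Substitute: (2·14.34 + 2) ξ₂ = 48.94 → ξ₂ = 1.595 mol/min, ξ₁ = 22.87 mol/min.
Outlet amounts (n = n₀ + Σ ν·ξ):
  M: 81.7 − 2(22.87) − 2(1.595) = 32.76
  R: 170 − 2(22.87) − 3(1.595) = 119.5
  V: 0 + 1(22.87) = 22.87
  Q: 0 + 2(1.595) = 3.19
Total out = 178.3 mol/min; y_V = 22.87 / 178.3 = 0.1283.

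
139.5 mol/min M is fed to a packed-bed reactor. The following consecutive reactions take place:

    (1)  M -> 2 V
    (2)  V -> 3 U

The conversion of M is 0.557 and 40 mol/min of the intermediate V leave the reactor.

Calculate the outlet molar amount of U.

Conversion of M: M consumed = 1ξ₁ = 0.557 × 139.5 → ξ₁ = 77.7 mol/min.
V balance: n_V = 0 + 2ξ₁ − 1ξ₂ = 40 → ξ₂ = (2·77.7 − 40)/1 = 115.4 mol/min.
Outlet amounts (n = n₀ + Σ ν·ξ):
  M: 139.5 − 1(77.7) = 61.8
  V: 0 + 2(77.7) − 1(115.4) = 40
  U: 0 + 3(115.4) = 346.2

346 mol/min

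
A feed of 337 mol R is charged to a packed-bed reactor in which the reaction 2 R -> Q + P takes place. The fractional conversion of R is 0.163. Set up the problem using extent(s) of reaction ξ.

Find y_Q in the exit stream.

R reacted = 0.163 × 337 = 54.93 mol; ν_R = −2, so ξ = 54.93/2 = 27.47 mol.
Outlet amounts (n = n₀ + ν ξ):
  R: 337 − 2(27.47) = 282.1
  Q: 0 + 1(27.47) = 27.47
  P: 0 + 1(27.47) = 27.47
Total out = 337 mol; y_Q = 27.47 / 337 = 0.0815.

0.0815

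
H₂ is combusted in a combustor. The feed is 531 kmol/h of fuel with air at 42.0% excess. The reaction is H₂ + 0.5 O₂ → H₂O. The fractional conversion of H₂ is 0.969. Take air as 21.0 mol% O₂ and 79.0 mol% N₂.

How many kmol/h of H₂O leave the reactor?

515 kmol/h

Stoichiometric O₂ = 0.5 × 531 = 265.5 kmol/h; O₂ fed = 265.5 × 1.420 = 377 kmol/h.
N₂ fed = 377 × 79/21 = 1418 kmol/h.
Fuel reacted = 0.969 × 531 → ξ = 514.5 kmol/h.
Outlet (n = n₀ + ν ξ):
  H₂: 531 − 1(514.5) = 16.46
  O₂: 377 − 0.5(514.5) = 119.7
  N₂: 1418 (inert)
  H₂O: 0 + 1(514.5) = 514.5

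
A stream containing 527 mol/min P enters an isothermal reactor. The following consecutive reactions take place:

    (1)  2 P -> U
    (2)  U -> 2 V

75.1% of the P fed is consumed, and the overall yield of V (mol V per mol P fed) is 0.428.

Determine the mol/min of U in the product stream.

Conversion of P: P consumed = 2ξ₁ = 0.751 × 527 → ξ₁ = 197.9 mol/min.
Yield of V: 2ξ₂ / 527 = 0.428 → ξ₂ = 112.8 mol/min.
Outlet amounts (n = n₀ + Σ ν·ξ):
  P: 527 − 2(197.9) = 131.2
  U: 0 + 1(197.9) − 1(112.8) = 85.11
  V: 0 + 2(112.8) = 225.6

85.1 mol/min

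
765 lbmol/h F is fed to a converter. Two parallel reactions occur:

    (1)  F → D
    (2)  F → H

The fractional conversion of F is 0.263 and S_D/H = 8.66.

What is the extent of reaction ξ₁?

ξ₁ = 180 lbmol/h

Conversion of F: F consumed = 0.263 × 765 = 201.2 lbmol/h = 1ξ₁ + 1ξ₂.
Selectivity: 1ξ₁ / (1ξ₂) = 8.66 → ξ₁ = 8.66 ξ₂.
Substitute: (1·8.66 + 1) ξ₂ = 201.2 → ξ₂ = 20.83 lbmol/h, ξ₁ = 180.4 lbmol/h.
Outlet amounts (n = n₀ + Σ ν·ξ):
  F: 765 − 1(180.4) − 1(20.83) = 563.8
  D: 0 + 1(180.4) = 180.4
  H: 0 + 1(20.83) = 20.83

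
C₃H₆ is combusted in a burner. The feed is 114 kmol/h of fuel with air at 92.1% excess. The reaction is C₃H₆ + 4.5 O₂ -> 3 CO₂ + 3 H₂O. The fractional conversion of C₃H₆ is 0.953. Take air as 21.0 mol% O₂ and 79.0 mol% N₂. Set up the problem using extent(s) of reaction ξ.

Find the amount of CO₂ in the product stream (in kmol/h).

326 kmol/h

Stoichiometric O₂ = 4.5 × 114 = 513 kmol/h; O₂ fed = 513 × 1.921 = 985.5 kmol/h.
N₂ fed = 985.5 × 79/21 = 3707 kmol/h.
Fuel reacted = 0.953 × 114 → ξ = 108.6 kmol/h.
Outlet (n = n₀ + ν ξ):
  C₃H₆: 114 − 1(108.6) = 5.358
  O₂: 985.5 − 4.5(108.6) = 496.6
  N₂: 3707 (inert)
  CO₂: 0 + 3(108.6) = 325.9
  H₂O: 0 + 3(108.6) = 325.9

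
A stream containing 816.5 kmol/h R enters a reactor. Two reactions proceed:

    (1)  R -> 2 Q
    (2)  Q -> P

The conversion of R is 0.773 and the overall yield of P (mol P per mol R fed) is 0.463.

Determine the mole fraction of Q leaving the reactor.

0.611

Conversion of R: R consumed = 1ξ₁ = 0.773 × 816.5 → ξ₁ = 631.2 kmol/h.
Yield of P: 1ξ₂ / 816.5 = 0.463 → ξ₂ = 378 kmol/h.
Outlet amounts (n = n₀ + Σ ν·ξ):
  R: 816.5 − 1(631.2) = 185.3
  Q: 0 + 2(631.2) − 1(378) = 884.3
  P: 0 + 1(378) = 378
Total out = 1448 kmol/h; y_Q = 884.3 / 1448 = 0.6108.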